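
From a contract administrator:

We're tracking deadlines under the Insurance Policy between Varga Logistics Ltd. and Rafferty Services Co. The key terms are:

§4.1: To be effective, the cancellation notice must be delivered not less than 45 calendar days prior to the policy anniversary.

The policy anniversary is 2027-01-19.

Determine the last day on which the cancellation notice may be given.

2026-12-05

Counting back 45 calendar days from 2027-01-19 gives 2026-12-05.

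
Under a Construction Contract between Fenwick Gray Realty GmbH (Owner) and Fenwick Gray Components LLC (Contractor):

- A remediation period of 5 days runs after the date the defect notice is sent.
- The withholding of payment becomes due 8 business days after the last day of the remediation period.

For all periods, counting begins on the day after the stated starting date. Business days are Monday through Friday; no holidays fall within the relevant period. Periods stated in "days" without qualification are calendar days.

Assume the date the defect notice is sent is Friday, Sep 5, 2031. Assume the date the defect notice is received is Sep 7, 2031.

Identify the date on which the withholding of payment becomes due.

Sep 22, 2031

Adding 5 calendar days to Sep 5, 2031 gives Sep 10, 2031, which is the last day of the remediation period.
The date on which the withholding of payment becomes due: 8 business days after Wednesday, Sep 10, 2031, skipping weekends — Sep 11, Sep 12, Sep 15, Sep 16, Sep 17, Sep 18, Sep 19, Sep 22 — lands on Monday, Sep 22, 2031.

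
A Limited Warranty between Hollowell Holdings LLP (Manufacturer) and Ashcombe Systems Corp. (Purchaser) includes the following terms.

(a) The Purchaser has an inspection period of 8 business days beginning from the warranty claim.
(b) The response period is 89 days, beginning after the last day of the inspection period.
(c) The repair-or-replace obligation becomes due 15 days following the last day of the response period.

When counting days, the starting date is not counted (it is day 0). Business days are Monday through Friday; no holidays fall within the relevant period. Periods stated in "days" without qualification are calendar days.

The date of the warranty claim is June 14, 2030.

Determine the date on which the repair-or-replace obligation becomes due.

From Friday, June 14, 2030, 8 business days (Jun 17, Jun 18, Jun 19, Jun 20, Jun 21, Jun 24, Jun 25, Jun 26, skipping weekends) brings us to Wednesday, June 26, 2030, which is the last day of the inspection period.
The last day of the response period: June 26, 2030 + 89 days = September 23, 2030.
Adding 15 calendar days to September 23, 2030 gives October 8, 2030, which is the date on which the repair-or-replace obligation becomes due.

October 8, 2030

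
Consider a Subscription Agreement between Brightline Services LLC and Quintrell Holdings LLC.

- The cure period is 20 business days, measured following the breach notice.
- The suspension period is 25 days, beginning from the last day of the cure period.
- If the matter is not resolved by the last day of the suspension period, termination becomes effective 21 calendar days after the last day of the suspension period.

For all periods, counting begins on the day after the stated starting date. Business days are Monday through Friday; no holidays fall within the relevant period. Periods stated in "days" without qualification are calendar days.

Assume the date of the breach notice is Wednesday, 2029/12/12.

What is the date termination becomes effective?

2030/02/24

The last day of the cure period: 20 business days after Wednesday, 2029/12/12, skipping weekends — Dec 13, Dec 14, Dec 17, Dec 18, …, Jan 7, Jan 8, Jan 9 — lands on Wednesday, 2030/01/09.
The last day of the suspension period: 2030/01/09 + 25 days = 2030/02/03.
The date termination becomes effective: 21 calendar days after 2030/02/03 is 2030/02/24.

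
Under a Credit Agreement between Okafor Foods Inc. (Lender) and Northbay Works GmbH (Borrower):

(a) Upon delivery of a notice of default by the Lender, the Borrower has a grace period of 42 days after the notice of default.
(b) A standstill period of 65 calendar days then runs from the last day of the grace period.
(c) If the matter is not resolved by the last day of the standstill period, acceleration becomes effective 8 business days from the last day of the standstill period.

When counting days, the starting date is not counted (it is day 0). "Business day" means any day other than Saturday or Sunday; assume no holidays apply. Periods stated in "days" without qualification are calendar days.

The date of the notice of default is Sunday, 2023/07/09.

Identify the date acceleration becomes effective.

2023/11/03

The last day of the grace period: 2023/07/09 + 42 days = 2023/08/20.
Adding 65 calendar days to 2023/08/20 gives 2023/10/24, which is the last day of the standstill period.
From Tuesday, 2023/10/24, 8 business days (Oct 25, Oct 26, Oct 27, Oct 30, Oct 31, Nov 1, Nov 2, Nov 3, skipping weekends) brings us to Friday, 2023/11/03, which is the date acceleration becomes effective.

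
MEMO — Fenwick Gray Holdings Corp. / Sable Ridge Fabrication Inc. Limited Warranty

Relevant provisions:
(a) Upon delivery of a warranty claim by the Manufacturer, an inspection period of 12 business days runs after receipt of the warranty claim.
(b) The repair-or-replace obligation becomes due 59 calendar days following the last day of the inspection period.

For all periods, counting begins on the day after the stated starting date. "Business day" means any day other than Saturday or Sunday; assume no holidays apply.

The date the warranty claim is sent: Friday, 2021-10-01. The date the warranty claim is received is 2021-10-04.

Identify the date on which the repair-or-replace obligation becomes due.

The last day of the inspection period: counting 12 business days from Monday, 2021-10-04 (Oct 5, Oct 6, Oct 7, Oct 8, …, Oct 18, Oct 19, Oct 20, skipping weekends) reaches Wednesday, 2021-10-20.
The date on which the repair-or-replace obligation becomes due: 59 calendar days after 2021-10-20 is 2021-12-18.

2021-12-18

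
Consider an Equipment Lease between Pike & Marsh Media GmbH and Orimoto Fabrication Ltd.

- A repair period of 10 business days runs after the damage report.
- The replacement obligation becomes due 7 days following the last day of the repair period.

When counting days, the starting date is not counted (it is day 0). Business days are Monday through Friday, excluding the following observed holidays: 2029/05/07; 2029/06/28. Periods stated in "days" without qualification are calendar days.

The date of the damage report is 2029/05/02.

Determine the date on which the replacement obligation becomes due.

The last day of the repair period: 10 business days after Wednesday, 2029/05/02, skipping weekends and the listed holiday on May 7 — May 3, May 4, May 8, May 9, May 10, May 11, May 14, May 15, May 16, May 17 — lands on Thursday, 2029/05/17.
The date on which the replacement obligation becomes due: 2029/05/17 + 7 days = 2029/05/24.

2029/05/24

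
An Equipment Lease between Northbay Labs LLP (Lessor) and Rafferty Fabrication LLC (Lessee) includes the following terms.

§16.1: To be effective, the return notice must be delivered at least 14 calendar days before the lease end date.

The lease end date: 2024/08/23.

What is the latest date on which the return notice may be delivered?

2024/08/09

2024/08/23 minus 14 days is 2024/08/09.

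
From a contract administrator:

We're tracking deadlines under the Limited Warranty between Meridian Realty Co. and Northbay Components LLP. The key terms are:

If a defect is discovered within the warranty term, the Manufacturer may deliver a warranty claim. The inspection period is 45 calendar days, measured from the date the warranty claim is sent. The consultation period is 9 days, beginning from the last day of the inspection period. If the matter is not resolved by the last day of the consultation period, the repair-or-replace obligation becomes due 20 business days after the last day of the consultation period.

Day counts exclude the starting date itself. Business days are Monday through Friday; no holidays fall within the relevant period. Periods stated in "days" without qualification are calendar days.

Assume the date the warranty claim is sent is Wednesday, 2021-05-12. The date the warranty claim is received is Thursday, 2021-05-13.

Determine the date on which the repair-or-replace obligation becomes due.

2021-08-02

Adding 45 calendar days to 2021-05-12 gives 2021-06-26, which is the last day of the inspection period.
Adding 9 calendar days to 2021-06-26 gives 2021-07-05, which is the last day of the consultation period.
The date on which the repair-or-replace obligation becomes due: counting 20 business days from Monday, 2021-07-05 (Jul 6, Jul 7, Jul 8, Jul 9, …, Jul 29, Jul 30, Aug 2, skipping weekends) reaches Monday, 2021-08-02.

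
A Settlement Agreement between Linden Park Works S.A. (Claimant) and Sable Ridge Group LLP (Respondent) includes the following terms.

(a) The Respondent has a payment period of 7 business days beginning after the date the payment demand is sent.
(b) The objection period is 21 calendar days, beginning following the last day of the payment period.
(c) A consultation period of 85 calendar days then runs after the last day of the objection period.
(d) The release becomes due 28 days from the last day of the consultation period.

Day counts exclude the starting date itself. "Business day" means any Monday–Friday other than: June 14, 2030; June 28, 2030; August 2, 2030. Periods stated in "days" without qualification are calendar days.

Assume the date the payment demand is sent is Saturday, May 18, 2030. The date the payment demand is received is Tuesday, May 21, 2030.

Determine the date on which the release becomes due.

October 9, 2030

The last day of the payment period: 7 business days after Saturday, May 18, 2030, skipping weekends — May 20, May 21, May 22, May 23, May 24, May 27, May 28 — lands on Tuesday, May 28, 2030.
The last day of the objection period: May 28, 2030 + 21 days = June 18, 2030.
The last day of the consultation period: 85 calendar days after June 18, 2030 is September 11, 2030.
Adding 28 calendar days to September 11, 2030 gives October 9, 2030, which is the date on which the release becomes due.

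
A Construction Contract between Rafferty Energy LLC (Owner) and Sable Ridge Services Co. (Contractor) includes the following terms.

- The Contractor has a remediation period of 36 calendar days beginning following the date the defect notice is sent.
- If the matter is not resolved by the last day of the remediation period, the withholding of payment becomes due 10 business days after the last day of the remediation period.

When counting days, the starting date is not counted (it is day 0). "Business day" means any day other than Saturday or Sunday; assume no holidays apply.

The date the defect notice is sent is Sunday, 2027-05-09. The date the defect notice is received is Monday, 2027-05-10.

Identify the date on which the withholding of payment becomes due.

The last day of the remediation period: 36 calendar days after 2027-05-09 is 2027-06-14.
From Monday, 2027-06-14, 10 business days (Jun 15, Jun 16, Jun 17, Jun 18, Jun 21, Jun 22, Jun 23, Jun 24, Jun 25, Jun 28, skipping weekends) brings us to Monday, 2027-06-28, which is the date on which the withholding of payment becomes due.

2027-06-28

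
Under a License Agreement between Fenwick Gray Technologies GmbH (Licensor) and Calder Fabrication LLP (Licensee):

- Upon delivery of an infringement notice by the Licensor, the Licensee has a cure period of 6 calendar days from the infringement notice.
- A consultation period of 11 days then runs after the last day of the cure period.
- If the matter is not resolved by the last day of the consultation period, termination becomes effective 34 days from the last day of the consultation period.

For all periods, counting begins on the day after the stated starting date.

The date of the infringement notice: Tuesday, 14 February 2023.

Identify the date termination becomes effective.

Adding 6 calendar days to 14 February 2023 gives 20 February 2023, which is the last day of the cure period.
The last day of the consultation period: 11 calendar days after 20 February 2023 is 3 March 2023.
Adding 34 calendar days to 3 March 2023 gives 6 April 2023, which is the date termination becomes effective.

6 April 2023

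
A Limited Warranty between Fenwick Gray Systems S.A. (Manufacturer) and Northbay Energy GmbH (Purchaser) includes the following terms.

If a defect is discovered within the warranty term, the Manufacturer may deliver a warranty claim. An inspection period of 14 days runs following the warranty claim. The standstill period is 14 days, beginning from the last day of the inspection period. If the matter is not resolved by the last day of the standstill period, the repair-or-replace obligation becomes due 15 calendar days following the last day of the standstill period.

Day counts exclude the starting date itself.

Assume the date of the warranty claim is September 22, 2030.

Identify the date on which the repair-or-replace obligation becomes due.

The last day of the inspection period: September 22, 2030 + 14 days = October 6, 2030.
The last day of the standstill period: 14 calendar days after October 6, 2030 is October 20, 2030.
Adding 15 calendar days to October 20, 2030 gives November 4, 2030, which is the date on which the repair-or-replace obligation becomes due.

November 4, 2030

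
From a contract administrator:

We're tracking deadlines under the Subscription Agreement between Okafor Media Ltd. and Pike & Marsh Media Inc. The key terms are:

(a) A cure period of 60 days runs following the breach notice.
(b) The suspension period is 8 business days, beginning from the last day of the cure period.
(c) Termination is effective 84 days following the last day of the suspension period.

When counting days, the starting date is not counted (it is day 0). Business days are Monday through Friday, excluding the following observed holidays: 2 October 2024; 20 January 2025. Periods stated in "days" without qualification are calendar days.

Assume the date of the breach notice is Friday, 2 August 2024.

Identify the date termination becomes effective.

The last day of the cure period: 60 calendar days after 2 August 2024 is 1 October 2024.
The last day of the suspension period: counting 8 business days from Tuesday, 1 October 2024 (Oct 3, Oct 4, Oct 7, Oct 8, Oct 9, Oct 10, Oct 11, Oct 14, skipping weekends and the listed holiday on Oct 2) reaches Monday, 14 October 2024.
Adding 84 calendar days to 14 October 2024 gives 6 January 2025, which is the date termination becomes effective.

6 January 2025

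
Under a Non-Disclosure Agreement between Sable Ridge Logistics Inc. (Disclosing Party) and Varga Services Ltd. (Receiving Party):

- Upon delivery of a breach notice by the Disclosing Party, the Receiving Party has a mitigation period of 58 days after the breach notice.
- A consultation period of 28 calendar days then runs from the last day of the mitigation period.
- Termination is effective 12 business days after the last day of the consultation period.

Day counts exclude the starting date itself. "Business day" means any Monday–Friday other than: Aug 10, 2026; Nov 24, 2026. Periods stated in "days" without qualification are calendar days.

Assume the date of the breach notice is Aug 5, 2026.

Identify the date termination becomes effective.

Nov 17, 2026

The last day of the mitigation period: 58 calendar days after Aug 5, 2026 is Oct 2, 2026.
The last day of the consultation period: Oct 2, 2026 + 28 days = Oct 30, 2026.
The date termination becomes effective: 12 business days after Friday, Oct 30, 2026, skipping weekends — Nov 2, Nov 3, Nov 4, Nov 5, …, Nov 13, Nov 16, Nov 17 — lands on Tuesday, Nov 17, 2026.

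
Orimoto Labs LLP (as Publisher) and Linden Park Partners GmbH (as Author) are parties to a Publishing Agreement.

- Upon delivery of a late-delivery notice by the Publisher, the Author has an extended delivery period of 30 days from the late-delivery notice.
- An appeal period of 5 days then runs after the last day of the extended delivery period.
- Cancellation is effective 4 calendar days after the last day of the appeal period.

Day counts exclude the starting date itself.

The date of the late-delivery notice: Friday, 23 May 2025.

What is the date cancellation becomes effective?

1 July 2025

Adding 30 calendar days to 23 May 2025 gives 22 June 2025, which is the last day of the extended delivery period.
The last day of the appeal period: 22 June 2025 + 5 days = 27 June 2025.
The date cancellation becomes effective: 4 calendar days after 27 June 2025 is 1 July 2025.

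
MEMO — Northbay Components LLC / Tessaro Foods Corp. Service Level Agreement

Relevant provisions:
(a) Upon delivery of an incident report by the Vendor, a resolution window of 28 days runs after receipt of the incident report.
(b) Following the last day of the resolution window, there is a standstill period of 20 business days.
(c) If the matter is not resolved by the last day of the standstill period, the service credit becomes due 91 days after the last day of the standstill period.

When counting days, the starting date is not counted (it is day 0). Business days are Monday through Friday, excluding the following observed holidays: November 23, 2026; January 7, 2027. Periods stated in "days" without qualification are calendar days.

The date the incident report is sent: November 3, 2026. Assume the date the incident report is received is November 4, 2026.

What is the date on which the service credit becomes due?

Adding 28 calendar days to November 4, 2026 gives December 2, 2026, which is the last day of the resolution window.
The last day of the standstill period: 20 business days after Wednesday, December 2, 2026, skipping weekends — Dec 3, Dec 4, Dec 7, Dec 8, …, Dec 28, Dec 29, Dec 30 — lands on Wednesday, December 30, 2026.
The date on which the service credit becomes due: 91 calendar days after December 30, 2026 is March 31, 2027.

March 31, 2027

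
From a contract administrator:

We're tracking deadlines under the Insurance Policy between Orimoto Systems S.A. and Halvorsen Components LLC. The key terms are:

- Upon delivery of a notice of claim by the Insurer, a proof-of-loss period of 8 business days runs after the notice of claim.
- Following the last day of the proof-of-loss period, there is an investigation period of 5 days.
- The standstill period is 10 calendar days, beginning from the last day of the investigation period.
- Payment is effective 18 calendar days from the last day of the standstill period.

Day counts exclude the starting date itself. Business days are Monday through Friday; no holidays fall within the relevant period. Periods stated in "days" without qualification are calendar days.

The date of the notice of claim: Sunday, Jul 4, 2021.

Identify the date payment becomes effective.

The last day of the proof-of-loss period: counting 8 business days from Sunday, Jul 4, 2021 (Jul 5, Jul 6, Jul 7, Jul 8, Jul 9, Jul 12, Jul 13, Jul 14, skipping weekends) reaches Wednesday, Jul 14, 2021.
The last day of the investigation period: Jul 14, 2021 + 5 days = Jul 19, 2021.
Adding 10 calendar days to Jul 19, 2021 gives Jul 29, 2021, which is the last day of the standstill period.
The date payment becomes effective: Jul 29, 2021 + 18 days = Aug 16, 2021.

Aug 16, 2021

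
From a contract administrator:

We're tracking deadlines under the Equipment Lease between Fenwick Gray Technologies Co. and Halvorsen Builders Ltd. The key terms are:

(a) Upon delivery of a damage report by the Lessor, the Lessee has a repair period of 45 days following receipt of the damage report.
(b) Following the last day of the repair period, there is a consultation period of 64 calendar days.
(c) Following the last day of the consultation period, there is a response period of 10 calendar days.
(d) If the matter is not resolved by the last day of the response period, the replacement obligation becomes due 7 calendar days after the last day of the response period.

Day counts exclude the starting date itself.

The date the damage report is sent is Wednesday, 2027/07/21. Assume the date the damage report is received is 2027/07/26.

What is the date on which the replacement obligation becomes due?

The last day of the repair period: 2027/07/26 + 45 days = 2027/09/09.
The last day of the consultation period: 2027/09/09 + 64 days = 2027/11/12.
The last day of the response period: 2027/11/12 + 10 days = 2027/11/22.
Adding 7 calendar days to 2027/11/22 gives 2027/11/29, which is the date on which the replacement obligation becomes due.

2027/11/29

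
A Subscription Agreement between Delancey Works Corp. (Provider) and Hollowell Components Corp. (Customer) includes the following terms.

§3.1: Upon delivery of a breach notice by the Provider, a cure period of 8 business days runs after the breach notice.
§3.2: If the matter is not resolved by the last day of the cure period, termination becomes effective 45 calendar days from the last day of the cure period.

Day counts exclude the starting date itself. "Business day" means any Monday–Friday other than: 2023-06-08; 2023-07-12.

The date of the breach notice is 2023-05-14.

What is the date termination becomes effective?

2023-07-08

The last day of the cure period: counting 8 business days from Sunday, 2023-05-14 (May 15, May 16, May 17, May 18, May 19, May 22, May 23, May 24, skipping weekends) reaches Wednesday, 2023-05-24.
Adding 45 calendar days to 2023-05-24 gives 2023-07-08, which is the date termination becomes effective.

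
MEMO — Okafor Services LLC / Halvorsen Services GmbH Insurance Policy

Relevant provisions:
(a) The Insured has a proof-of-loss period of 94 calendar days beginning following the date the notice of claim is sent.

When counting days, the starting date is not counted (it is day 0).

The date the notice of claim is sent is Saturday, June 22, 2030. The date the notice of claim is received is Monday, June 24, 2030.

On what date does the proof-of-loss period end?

The last day of the proof-of-loss period: June 22, 2030 + 94 days = September 24, 2030.

September 24, 2030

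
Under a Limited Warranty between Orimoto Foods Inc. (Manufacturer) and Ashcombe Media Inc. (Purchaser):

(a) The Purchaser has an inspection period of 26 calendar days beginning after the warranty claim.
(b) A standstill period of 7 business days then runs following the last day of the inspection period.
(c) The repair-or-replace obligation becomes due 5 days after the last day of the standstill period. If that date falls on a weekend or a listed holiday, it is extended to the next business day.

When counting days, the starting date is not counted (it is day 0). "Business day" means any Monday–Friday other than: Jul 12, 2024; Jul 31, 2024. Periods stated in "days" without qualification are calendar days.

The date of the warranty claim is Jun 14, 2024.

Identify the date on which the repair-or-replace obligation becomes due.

Jul 29, 2024

The last day of the inspection period: Jun 14, 2024 + 26 days = Jul 10, 2024.
From Wednesday, Jul 10, 2024, 7 business days (Jul 11, Jul 15, Jul 16, Jul 17, Jul 18, Jul 19, Jul 22, skipping weekends and the listed holiday on Jul 12) brings us to Monday, Jul 22, 2024, which is the last day of the standstill period.
Adding 5 calendar days to Jul 22, 2024 gives Jul 27, 2024, which is the date on which the repair-or-replace obligation becomes due. That falls on a Saturday, so it rolls to the next business day, Monday, Jul 29, 2024.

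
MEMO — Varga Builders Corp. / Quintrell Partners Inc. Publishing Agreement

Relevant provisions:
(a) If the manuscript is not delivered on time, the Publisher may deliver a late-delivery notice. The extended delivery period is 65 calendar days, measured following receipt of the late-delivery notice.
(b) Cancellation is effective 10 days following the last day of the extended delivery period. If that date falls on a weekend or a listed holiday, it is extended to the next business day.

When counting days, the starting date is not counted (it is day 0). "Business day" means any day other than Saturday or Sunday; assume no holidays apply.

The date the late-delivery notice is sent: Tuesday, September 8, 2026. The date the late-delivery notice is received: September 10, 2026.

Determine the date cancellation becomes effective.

November 24, 2026

The last day of the extended delivery period: September 10, 2026 + 65 days = November 14, 2026.
Adding 10 calendar days to November 14, 2026 gives November 24, 2026, which is the date cancellation becomes effective. November 24, 2026 is a Tuesday, so no roll-forward applies.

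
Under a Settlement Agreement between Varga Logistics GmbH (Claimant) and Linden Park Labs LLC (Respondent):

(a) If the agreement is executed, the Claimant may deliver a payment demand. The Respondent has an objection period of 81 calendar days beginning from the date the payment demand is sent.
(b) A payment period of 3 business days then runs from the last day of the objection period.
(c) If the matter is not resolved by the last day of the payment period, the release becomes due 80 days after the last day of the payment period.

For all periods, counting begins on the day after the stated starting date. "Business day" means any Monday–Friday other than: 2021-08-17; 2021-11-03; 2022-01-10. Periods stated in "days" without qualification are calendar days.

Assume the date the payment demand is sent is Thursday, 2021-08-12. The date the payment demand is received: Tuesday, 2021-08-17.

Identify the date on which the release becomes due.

2022-01-24

The last day of the objection period: 81 calendar days after 2021-08-12 is 2021-11-01.
The last day of the payment period: 3 business days after Monday, 2021-11-01, skipping weekends and the listed holiday on Nov 3 — Nov 2, Nov 4, Nov 5 — lands on Friday, 2021-11-05.
Adding 80 calendar days to 2021-11-05 gives 2022-01-24, which is the date on which the release becomes due.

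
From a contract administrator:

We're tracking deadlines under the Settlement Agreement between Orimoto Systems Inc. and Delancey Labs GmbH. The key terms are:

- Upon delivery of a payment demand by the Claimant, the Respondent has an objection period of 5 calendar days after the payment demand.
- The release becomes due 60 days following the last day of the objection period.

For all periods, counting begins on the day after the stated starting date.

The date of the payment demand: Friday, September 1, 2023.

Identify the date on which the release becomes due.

November 5, 2023

The last day of the objection period: 5 calendar days after September 1, 2023 is September 6, 2023.
The date on which the release becomes due: September 6, 2023 + 60 days = November 5, 2023.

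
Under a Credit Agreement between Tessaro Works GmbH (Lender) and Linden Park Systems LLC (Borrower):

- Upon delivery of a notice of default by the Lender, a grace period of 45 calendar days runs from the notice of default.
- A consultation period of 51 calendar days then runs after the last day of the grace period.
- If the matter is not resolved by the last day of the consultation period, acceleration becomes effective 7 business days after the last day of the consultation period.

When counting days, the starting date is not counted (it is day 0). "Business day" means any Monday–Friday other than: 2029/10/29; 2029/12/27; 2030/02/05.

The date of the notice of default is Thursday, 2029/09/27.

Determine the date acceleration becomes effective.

2030/01/10

The last day of the grace period: 45 calendar days after 2029/09/27 is 2029/11/11.
Adding 51 calendar days to 2029/11/11 gives 2030/01/01, which is the last day of the consultation period.
The date acceleration becomes effective: counting 7 business days from Tuesday, 2030/01/01 (Jan 2, Jan 3, Jan 4, Jan 7, Jan 8, Jan 9, Jan 10, skipping weekends) reaches Thursday, 2030/01/10.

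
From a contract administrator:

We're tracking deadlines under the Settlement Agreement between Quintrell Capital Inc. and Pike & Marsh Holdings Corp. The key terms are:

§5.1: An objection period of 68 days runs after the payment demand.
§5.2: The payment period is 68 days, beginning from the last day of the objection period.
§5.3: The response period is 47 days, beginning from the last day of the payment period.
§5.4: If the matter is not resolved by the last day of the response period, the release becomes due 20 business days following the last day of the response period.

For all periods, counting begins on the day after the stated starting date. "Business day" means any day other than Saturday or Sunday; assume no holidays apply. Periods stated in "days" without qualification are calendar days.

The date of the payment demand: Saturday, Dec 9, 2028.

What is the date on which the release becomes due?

Adding 68 calendar days to Dec 9, 2028 gives Feb 15, 2029, which is the last day of the objection period.
The last day of the payment period: 68 calendar days after Feb 15, 2029 is Apr 24, 2029.
The last day of the response period: 47 calendar days after Apr 24, 2029 is Jun 10, 2029.
From Sunday, Jun 10, 2029, 20 business days (Jun 11, Jun 12, Jun 13, Jun 14, …, Jul 4, Jul 5, Jul 6, skipping weekends) brings us to Friday, Jul 6, 2029, which is the date on which the release becomes due.

Jul 6, 2029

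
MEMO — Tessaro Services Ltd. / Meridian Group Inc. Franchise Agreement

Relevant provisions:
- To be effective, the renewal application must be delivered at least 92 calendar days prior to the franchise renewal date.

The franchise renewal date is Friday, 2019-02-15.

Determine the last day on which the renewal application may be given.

Counting back 92 calendar days from 2019-02-15 gives 2018-11-15.

2018-11-15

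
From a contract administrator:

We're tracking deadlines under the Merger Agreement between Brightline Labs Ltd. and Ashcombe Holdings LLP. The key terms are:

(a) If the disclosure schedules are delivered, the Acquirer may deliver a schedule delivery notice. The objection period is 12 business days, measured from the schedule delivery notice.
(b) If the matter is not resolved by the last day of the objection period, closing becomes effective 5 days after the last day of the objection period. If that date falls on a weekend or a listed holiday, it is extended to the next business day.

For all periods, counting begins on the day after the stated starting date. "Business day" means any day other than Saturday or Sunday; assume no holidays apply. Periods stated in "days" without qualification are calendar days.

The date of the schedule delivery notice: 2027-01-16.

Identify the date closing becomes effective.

2027-02-08

The last day of the objection period: counting 12 business days from Saturday, 2027-01-16 (Jan 18, Jan 19, Jan 20, Jan 21, …, Jan 29, Feb 1, Feb 2, skipping weekends) reaches Tuesday, 2027-02-02.
The date closing becomes effective: 5 calendar days after 2027-02-02 is 2027-02-07. That falls on a Sunday, so it rolls to the next business day, Monday, 2027-02-08.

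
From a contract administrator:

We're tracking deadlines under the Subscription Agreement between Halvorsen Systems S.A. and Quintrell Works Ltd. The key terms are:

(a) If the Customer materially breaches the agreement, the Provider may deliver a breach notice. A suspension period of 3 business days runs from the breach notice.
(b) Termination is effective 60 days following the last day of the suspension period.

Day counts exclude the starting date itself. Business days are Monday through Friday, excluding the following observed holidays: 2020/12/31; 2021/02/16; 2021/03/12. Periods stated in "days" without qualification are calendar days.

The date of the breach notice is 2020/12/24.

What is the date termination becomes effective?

2021/02/27

The last day of the suspension period: counting 3 business days from Thursday, 2020/12/24 (Dec 25, Dec 28, Dec 29, skipping weekends) reaches Tuesday, 2020/12/29.
The date termination becomes effective: 2020/12/29 + 60 days = 2021/02/27.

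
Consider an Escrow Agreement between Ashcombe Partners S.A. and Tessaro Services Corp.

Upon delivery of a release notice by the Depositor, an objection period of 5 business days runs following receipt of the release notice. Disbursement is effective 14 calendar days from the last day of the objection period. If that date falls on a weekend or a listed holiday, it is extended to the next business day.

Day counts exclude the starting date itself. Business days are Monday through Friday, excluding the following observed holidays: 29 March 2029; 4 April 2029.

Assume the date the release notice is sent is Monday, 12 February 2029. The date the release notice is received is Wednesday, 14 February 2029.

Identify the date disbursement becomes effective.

From Wednesday, 14 February 2029, 5 business days (Feb 15, Feb 16, Feb 19, Feb 20, Feb 21, skipping weekends) brings us to Wednesday, 21 February 2029, which is the last day of the objection period.
The date disbursement becomes effective: 14 calendar days after 21 February 2029 is 7 March 2029. 7 March 2029 is a Wednesday and is not a listed holiday, so no roll-forward applies.

7 March 2029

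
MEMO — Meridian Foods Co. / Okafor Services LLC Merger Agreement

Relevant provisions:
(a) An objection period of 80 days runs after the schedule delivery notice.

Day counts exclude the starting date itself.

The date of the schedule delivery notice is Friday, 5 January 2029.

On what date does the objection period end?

26 March 2029

The last day of the objection period: 5 January 2029 + 80 days = 26 March 2029.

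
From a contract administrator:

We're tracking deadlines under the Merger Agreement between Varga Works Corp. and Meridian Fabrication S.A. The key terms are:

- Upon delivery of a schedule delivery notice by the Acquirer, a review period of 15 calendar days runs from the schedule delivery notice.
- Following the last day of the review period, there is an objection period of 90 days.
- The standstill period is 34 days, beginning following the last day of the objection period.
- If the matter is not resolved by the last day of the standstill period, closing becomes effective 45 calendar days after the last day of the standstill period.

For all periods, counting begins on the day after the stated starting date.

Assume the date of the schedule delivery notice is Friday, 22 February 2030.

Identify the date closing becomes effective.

25 August 2030

The last day of the review period: 22 February 2030 + 15 days = 9 March 2030.
Adding 90 calendar days to 9 March 2030 gives 7 June 2030, which is the last day of the objection period.
Adding 34 calendar days to 7 June 2030 gives 11 July 2030, which is the last day of the standstill period.
The date closing becomes effective: 11 July 2030 + 45 days = 25 August 2030.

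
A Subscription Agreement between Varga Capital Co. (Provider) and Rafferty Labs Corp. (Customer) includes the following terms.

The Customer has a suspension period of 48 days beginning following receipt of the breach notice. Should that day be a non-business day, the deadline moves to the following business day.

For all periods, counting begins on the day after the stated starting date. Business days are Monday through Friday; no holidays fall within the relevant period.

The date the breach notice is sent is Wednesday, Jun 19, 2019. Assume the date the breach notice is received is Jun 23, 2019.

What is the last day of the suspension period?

Aug 12, 2019

The last day of the suspension period: 48 calendar days after Jun 23, 2019 is Aug 10, 2019. That falls on a Saturday, so it rolls to the next business day, Monday, Aug 12, 2019.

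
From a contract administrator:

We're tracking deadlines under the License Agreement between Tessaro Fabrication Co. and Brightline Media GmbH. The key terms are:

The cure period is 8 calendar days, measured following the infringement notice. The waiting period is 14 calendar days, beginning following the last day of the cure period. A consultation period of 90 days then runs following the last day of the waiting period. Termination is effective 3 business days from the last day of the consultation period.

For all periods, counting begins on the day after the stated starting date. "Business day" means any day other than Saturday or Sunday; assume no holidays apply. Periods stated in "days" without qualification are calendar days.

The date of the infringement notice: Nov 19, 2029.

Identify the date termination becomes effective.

Mar 14, 2030

The last day of the cure period: 8 calendar days after Nov 19, 2029 is Nov 27, 2029.
The last day of the waiting period: Nov 27, 2029 + 14 days = Dec 11, 2029.
The last day of the consultation period: Dec 11, 2029 + 90 days = Mar 11, 2030.
The date termination becomes effective: 3 business days after Monday, Mar 11, 2030, skipping weekends — Mar 12, Mar 13, Mar 14 — lands on Thursday, Mar 14, 2030.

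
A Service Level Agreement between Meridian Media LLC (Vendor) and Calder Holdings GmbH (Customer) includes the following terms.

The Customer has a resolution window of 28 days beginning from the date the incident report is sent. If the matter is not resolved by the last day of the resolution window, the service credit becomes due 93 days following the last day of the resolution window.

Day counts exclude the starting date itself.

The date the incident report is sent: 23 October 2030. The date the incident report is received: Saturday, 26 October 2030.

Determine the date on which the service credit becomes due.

Adding 28 calendar days to 23 October 2030 gives 20 November 2030, which is the last day of the resolution window.
Adding 93 calendar days to 20 November 2030 gives 21 February 2031, which is the date on which the service credit becomes due.

21 February 2031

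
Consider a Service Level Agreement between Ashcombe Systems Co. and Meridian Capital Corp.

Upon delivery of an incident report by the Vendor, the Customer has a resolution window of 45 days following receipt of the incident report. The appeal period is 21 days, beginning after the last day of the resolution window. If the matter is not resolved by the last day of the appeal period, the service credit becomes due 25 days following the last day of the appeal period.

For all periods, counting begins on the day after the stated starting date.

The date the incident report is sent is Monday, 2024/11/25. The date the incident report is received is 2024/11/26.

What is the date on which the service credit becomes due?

The last day of the resolution window: 45 calendar days after 2024/11/26 is 2025/01/10.
Adding 21 calendar days to 2025/01/10 gives 2025/01/31, which is the last day of the appeal period.
Adding 25 calendar days to 2025/01/31 gives 2025/02/25, which is the date on which the service credit becomes due.

2025/02/25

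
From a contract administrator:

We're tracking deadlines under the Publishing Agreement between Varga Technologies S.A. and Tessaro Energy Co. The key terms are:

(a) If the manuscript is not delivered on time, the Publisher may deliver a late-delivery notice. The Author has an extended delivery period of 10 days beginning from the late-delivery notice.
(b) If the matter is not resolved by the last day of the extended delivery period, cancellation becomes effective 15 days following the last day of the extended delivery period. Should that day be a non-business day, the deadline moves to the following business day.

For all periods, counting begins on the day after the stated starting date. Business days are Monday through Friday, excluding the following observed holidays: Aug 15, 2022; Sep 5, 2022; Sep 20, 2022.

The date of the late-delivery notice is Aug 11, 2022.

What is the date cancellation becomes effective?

Adding 10 calendar days to Aug 11, 2022 gives Aug 21, 2022, which is the last day of the extended delivery period.
Adding 15 calendar days to Aug 21, 2022 gives Sep 5, 2022, which is the date cancellation becomes effective. That falls on Monday, a listed holiday, so it rolls to the next business day, Tuesday, Sep 6, 2022.

Sep 6, 2022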